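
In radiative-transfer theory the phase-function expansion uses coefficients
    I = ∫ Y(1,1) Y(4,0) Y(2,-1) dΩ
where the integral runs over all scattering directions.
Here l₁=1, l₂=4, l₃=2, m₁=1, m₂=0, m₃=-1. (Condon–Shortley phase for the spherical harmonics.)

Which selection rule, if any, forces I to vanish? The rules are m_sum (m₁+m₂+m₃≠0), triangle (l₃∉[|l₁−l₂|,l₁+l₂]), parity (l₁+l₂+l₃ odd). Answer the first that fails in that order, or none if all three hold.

triangle

azimuthal sum: 1 + 0 − 1 = 0  ✓
3 ≤ 2 ≤ 5 (triangle on l)  ✗
L = 1 + 4 + 2 = 7 (odd)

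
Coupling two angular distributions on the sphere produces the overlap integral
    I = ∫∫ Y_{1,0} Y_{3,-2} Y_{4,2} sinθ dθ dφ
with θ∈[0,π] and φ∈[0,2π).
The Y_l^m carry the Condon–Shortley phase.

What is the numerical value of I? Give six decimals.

0.213244

m-sum 0 ✓  L=8 even ✓  2≤4≤4 ✓
Π(2lᵢ+1) = 3×7×9 = 189
triangle coeff Δ(1,3,4) = 1/252
Σ_t [0,0]: t=0:+1/36 = 1/36
(3j)²=4/63 [(1 3 4; 0 0 0)], sign=+1
Σ_t [0,0]: t=0:+1/120 = 1/120
(3j)²=1/21 [(1 3 4; 0 -2 2)], sign=+1
⇒ 4πI² = 4/7
I = (+1)√(4/7/(4π)) = 0.21324362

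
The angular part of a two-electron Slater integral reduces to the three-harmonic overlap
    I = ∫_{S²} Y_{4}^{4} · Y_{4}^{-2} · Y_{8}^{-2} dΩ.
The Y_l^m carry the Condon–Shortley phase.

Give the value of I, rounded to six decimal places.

m-sum 0 ✓  L=16 even ✓  0≤8≤8 ✓
Π(2lᵢ+1) = 9×9×17 = 1377
triangle coeff Δ(4,4,8) = 1/218790
Σ_t [0,0]: t=0:+1/331776 = 1/331776
(3j)²=490/21879 [(4 4 8; 0 0 0)], sign=+1
Σ_t [0,0]: t=0:+1/58060800 = 1/58060800
(3j)²=1/4862 [(4 4 8; 4 -2 -2)], sign=+1
⇒ 4πI² = 2205/347633
I = (+1)√(2205/347633/(4π)) = 0.02246668

0.022467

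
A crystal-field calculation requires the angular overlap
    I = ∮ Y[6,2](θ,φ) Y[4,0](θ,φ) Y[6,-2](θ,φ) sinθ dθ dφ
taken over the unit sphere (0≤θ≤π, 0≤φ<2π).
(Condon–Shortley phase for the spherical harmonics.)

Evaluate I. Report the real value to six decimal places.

m-sum 0 ✓  L=16 even ✓  2≤6≤10 ✓
Π(2lᵢ+1) = 13×9×13 = 1521
triangle coeff Δ(6,4,6) = 1/15315300
Σ_t [0,4]: t=0:+1/829440 t=1:−1/25920 t=2:+1/9216 t=3:−1/25920 t=4:+1/829440 = 7/207360
(3j)²=28/2431 [(6 4 6; 0 0 0)], sign=+1
Σ_t [0,4]: t=0:+1/331776 t=1:−1/25920 t=2:+1/23040 t=3:−1/181440 t=4:+1/23224320 = 11/4644864
(3j)²=11/55692 [(6 4 6; 2 0 -2)], sign=+1
⇒ 4πI² = 1/289
I = (+1)√(1/289/(4π)) = 0.01659381

0.016594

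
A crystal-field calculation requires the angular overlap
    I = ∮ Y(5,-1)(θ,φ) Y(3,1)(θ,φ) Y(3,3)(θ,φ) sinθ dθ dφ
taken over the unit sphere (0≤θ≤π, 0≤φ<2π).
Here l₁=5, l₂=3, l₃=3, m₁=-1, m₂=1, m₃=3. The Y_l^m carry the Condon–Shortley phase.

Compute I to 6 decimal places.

-1 + 1 + 3 = 3 ≠ 0: azimuthal integral kills it; I = 0

0.000000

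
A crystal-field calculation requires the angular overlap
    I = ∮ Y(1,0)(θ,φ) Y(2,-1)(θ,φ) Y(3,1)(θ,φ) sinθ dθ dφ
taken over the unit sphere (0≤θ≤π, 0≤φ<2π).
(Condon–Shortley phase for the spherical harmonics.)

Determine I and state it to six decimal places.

-0.233597

m-sum 0 ✓  L=6 even ✓  1≤3≤3 ✓
Π(2lᵢ+1) = 3×5×7 = 105
triangle coeff Δ(1,2,3) = 1/105
Σ_t [0,0]: t=0:+1/4 = 1/4
(3j)²=3/35 [(1 2 3; 0 0 0)], sign=-1
Σ_t [0,0]: t=0:+1/6 = 1/6
(3j)²=8/105 [(1 2 3; 0 -1 1)], sign=+1
⇒ 4πI² = 24/35
I = (-1)√(24/35/(4π)) = -0.23359668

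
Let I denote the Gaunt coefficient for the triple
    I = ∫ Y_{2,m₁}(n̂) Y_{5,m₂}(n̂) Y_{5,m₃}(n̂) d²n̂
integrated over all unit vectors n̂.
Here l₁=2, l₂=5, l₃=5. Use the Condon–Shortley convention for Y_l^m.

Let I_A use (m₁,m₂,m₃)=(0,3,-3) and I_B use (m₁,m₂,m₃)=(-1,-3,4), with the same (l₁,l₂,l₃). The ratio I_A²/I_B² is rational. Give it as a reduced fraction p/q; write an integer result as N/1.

1/147

l's match ⇒ only the (l;m) 3-j factors differ between A and B.
A: triangle coeff Δ(2,5,5) = 1/38610; Σ_t [0,2]: t=0:+1/161280 t=1:−1/5040 t=2:+1/5760 = -1/53760; (3j)²=1/4290 [(2 5 5; 0 3 -3)], sign=-1
B: triangle coeff Δ(2,5,5) = 1/38610; Σ_t [1,2]: t=1:−1/10080 t=2:+1/80640 = -1/11520; (3j)²=49/1430 [(2 5 5; -1 -3 4)], sign=+1
I_A²/I_B² = (1/4290)/(49/1430) = 1/147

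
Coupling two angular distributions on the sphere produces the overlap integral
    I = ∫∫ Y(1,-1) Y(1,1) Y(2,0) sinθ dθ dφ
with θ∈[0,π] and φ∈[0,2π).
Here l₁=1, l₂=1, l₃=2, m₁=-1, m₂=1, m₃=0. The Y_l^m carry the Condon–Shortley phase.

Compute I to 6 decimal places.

0.126157

Rules hold: Σm=0, L=4 even, 0≤2≤2.
N = 3·3·5 = 45
Δ = 0!·2!·2!/5! = 1/30
Racah Σ t=0..0: t=0:+1/1 = 1/1
⇒ 3j(1 1 2; 0 0 0)² = 2/15, sgn +1
Racah Σ t=0..0: t=0:+1/4 = 1/4
⇒ 3j(1 1 2; -1 1 0)² = 1/30, sgn +1
4πI² = N·(3j₀)²·(3jₘ)² = 1/5
I = +1·√(0.2/4π) = 0.12615663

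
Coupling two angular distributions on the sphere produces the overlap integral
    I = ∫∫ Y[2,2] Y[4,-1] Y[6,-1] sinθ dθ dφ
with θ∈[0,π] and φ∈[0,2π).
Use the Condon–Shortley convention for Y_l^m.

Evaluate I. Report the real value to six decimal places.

-0.094091

m-sum 0 ✓  L=12 even ✓  2≤6≤6 ✓
Π(2lᵢ+1) = 5×9×13 = 585
triangle coeff Δ(2,4,6) = 1/6435
Σ_t [0,0]: t=0:+1/2304 = 1/2304
(3j)²=5/143 [(2 4 6; 0 0 0)], sign=+1
Σ_t [0,0]: t=0:+1/17280 = 1/17280
(3j)²=7/1287 [(2 4 6; 2 -1 -1)], sign=-1
⇒ 4πI² = 175/1573
I = (-1)√(175/1573/(4π)) = -0.09409136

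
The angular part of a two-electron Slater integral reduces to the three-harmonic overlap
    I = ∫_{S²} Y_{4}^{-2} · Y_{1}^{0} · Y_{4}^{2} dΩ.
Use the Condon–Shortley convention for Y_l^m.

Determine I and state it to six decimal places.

l₁+l₂+l₃=9 is odd: 3j(l;000)=0 ⇒ I=0

0.000000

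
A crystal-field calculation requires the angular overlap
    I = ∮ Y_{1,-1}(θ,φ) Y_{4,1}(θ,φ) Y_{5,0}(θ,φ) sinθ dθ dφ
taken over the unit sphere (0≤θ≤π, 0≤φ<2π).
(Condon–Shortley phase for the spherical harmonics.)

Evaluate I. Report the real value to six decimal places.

Rules hold: Σm=0, L=10 even, 3≤5≤5.
N = 3·9·11 = 297
Δ = 0!·2!·8!/11! = 1/495
Racah Σ t=0..0: t=0:+1/576 = 1/576
⇒ 3j(1 4 5; 0 0 0)² = 5/99, sgn -1
Racah Σ t=0..0: t=0:+1/1440 = 1/1440
⇒ 3j(1 4 5; -1 1 0)² = 2/99, sgn -1
4πI² = N·(3j₀)²·(3jₘ)² = 10/33
I = +1·√(0.30303/4π) = 0.15528807

0.155288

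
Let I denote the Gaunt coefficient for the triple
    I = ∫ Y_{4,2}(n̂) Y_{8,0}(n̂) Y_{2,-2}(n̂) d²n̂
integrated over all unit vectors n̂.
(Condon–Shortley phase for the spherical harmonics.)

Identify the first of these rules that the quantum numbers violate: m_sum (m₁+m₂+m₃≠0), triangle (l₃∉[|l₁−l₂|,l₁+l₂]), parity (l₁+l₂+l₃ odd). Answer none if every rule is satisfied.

triangle

azimuthal sum: 2 + 0 − 2 = 0  ✓
4 ≤ 2 ≤ 12 (triangle on l)  ✗
L = 4 + 8 + 2 = 14 (even)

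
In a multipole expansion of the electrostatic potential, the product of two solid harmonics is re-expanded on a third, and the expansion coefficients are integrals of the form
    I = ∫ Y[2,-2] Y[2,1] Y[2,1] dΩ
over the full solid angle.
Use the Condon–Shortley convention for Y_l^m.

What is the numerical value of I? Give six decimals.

0.220728

m-sum 0 ✓  L=6 even ✓  0≤2≤4 ✓
Π(2lᵢ+1) = 5×5×5 = 125
triangle coeff Δ(2,2,2) = 1/630
Σ_t [0,2]: t=0:+1/8 t=1:−1/1 t=2:+1/8 = -3/4
(3j)²=2/35 [(2 2 2; 0 0 0)], sign=-1
Σ_t [2,2]: t=2:+1/4 = 1/4
(3j)²=3/35 [(2 2 2; -2 1 1)], sign=-1
⇒ 4πI² = 30/49
I = (+1)√(30/49/(4π)) = 0.22072812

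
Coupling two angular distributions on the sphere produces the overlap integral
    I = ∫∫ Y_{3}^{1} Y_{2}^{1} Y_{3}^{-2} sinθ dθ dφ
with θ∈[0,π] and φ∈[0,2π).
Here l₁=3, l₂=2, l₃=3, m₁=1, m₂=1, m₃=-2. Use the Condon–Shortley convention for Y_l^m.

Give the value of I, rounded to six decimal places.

Rules hold: Σm=0, L=8 even, 1≤3≤5.
N = 7·5·7 = 245
Δ = 2!·4!·2!/9! = 1/3780
Racah Σ t=0..2: t=0:+1/24 t=1:−1/4 t=2:+1/24 = -1/6
⇒ 3j(3 2 3; 0 0 0)² = 4/105, sgn +1
Racah Σ t=1..2: t=1:−1/12 t=2:+1/48 = -1/16
⇒ 3j(3 2 3; 1 1 -2)² = 1/28, sgn +1
4πI² = N·(3j₀)²·(3jₘ)² = 1/3
I = +1·√(0.333333/4π) = 0.16286750

0.162868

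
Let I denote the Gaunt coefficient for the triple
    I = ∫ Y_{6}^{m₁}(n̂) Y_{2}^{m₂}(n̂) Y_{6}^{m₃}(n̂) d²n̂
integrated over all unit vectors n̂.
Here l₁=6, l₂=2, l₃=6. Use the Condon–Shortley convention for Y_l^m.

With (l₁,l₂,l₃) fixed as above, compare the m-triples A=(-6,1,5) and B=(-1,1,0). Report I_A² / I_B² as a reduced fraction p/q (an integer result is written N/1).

242/7

l's match ⇒ only the (l;m) 3-j factors differ between A and B.
A: triangle coeff Δ(6,2,6) = 1/90090; Σ_t [2,2]: t=2:+1/7257600 = 1/7257600; (3j)²=11/455 [(6 2 6; -6 1 5)], sign=-1
B: triangle coeff Δ(6,2,6) = 1/90090; Σ_t [1,2]: t=1:−1/34560 t=2:+1/28800 = 1/172800; (3j)²=1/1430 [(6 2 6; -1 1 0)], sign=+1
I_A²/I_B² = (11/455)/(1/1430) = 242/7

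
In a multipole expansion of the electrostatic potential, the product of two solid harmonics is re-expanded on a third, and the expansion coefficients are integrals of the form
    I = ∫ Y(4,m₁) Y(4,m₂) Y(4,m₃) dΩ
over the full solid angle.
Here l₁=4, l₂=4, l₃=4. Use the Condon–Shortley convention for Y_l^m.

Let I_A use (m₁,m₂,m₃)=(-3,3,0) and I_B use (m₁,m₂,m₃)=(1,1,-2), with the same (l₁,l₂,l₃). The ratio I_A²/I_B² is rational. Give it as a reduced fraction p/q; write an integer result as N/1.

49/40

l's match ⇒ only the (l;m) 3-j factors differ between A and B.
A: triangle coeff Δ(4,4,4) = 1/450450; Σ_t [3,4]: t=3:−1/3456 t=4:+1/864 = 1/1152; (3j)²=7/286 [(4 4 4; -3 3 0)], sign=+1
B: triangle coeff Δ(4,4,4) = 1/450450; Σ_t [1,3]: t=1:−1/576 t=2:+1/144 t=3:−1/576 = 1/288; (3j)²=20/1001 [(4 4 4; 1 1 -2)], sign=+1
I_A²/I_B² = (7/286)/(20/1001) = 49/40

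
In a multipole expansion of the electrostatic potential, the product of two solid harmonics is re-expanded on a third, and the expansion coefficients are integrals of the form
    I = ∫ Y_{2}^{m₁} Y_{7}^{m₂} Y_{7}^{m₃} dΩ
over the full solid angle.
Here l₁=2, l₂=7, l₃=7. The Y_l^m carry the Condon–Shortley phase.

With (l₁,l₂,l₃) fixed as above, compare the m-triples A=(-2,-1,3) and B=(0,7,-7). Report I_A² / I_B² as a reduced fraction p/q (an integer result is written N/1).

l's match ⇒ only the (l;m) 3-j factors differ between A and B.
A: triangle coeff Δ(2,7,7) = 1/185640; Σ_t [2,2]: t=2:+1/3870720 = 1/3870720; (3j)²=135/6188 [(2 7 7; -2 -1 3)], sign=+1
B: triangle coeff Δ(2,7,7) = 1/185640; Σ_t [2,2]: t=2:+1/1916006400 = 1/1916006400; (3j)²=91/2040 [(2 7 7; 0 7 -7)], sign=+1
I_A²/I_B² = (135/6188)/(91/2040) = 4050/8281

4050/8281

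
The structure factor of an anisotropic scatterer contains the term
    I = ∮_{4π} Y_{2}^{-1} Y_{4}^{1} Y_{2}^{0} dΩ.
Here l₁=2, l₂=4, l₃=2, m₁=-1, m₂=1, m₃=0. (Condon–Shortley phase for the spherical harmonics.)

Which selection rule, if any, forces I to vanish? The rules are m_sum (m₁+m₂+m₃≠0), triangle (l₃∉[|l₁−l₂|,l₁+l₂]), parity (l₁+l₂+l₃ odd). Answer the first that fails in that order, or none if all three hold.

none

Σmᵢ = 0  ✓
l₃∈[|l₁−l₂|,l₁+l₂]=[2,6], have l₃=2  ✓
Σlᵢ = 8 ⇒ even  ✓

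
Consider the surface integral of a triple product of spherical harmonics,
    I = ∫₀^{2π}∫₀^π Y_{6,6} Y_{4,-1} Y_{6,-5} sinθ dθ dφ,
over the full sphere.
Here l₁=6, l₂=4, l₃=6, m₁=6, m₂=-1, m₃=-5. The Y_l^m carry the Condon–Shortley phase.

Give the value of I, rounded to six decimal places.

-0.192803

m-sum 0 ✓  L=16 even ✓  2≤6≤10 ✓
Π(2lᵢ+1) = 13×9×13 = 1521
triangle coeff Δ(6,4,6) = 1/15315300
Σ_t [0,4]: t=0:+1/829440 t=1:−1/25920 t=2:+1/9216 t=3:−1/25920 t=4:+1/829440 = 7/207360
(3j)²=28/2431 [(6 4 6; 0 0 0)], sign=+1
Σ_t [0,0]: t=0:+1/5806080 = 1/5806080
(3j)²=165/6188 [(6 4 6; 6 -1 -5)], sign=-1
⇒ 4πI² = 135/289
I = (-1)√(135/289/(4π)) = -0.19280266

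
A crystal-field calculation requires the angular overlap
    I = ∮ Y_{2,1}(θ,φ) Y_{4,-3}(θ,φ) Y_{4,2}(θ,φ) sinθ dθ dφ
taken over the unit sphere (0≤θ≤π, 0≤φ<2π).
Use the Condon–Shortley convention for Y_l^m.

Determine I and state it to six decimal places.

m-sum 0 ✓  L=10 even ✓  2≤4≤6 ✓
Π(2lᵢ+1) = 5×9×9 = 405
triangle coeff Δ(2,4,4) = 1/13860
Σ_t [0,2]: t=0:+1/192 t=1:−1/36 t=2:+1/192 = -5/288
(3j)²=20/693 [(2 4 4; 0 0 0)], sign=-1
Σ_t [0,1]: t=0:+1/240 t=1:−1/1440 = 1/288
(3j)²=5/132 [(2 4 4; 1 -3 2)], sign=+1
⇒ 4πI² = 375/847
I = (-1)√(375/847/(4π)) = -0.18770204

-0.187702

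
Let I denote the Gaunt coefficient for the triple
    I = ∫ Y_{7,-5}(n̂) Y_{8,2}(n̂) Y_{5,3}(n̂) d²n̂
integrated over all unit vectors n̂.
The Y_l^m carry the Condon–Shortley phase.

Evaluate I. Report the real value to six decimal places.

0.146003

Checks pass: Σm=0; 20 even; l₃=5∈[1,15].
(2·7+1)(2·8+1)(2·5+1) = 2805
Δ: 10! 4! 6! / 21! → 1/814773960
sum: t=3:−1/87091200 t=4:+1/4976640 t=5:−1/2073600 t=6:+1/4976640 t=7:−1/87091200 = -1/9676800
3j²(7 8 5; 0 0 0) = Δ·Π!·Σ² = 360/46189  (sign +1)
sum: t=8:+1/92897280 t=9:−1/261273600 t=10:+1/10450944000 = 7/995328000
3j²(7 8 5; -5 2 3) = Δ·Π!·Σ² = 1029/83980  (sign +1)
combine: 4πI² = 2805·360/46189·1029/83980 = 277830/1037153
take √, sign +1: I = 0.14600349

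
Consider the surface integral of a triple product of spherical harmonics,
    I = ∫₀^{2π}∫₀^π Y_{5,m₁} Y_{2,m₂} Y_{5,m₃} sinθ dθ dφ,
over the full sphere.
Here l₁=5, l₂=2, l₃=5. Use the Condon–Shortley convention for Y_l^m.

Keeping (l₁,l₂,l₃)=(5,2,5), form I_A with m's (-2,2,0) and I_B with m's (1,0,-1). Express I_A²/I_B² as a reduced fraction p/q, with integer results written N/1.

Shared (l₁,l₂,l₃)=(5,2,5): N and (l;000)² cancel in I_A²/I_B².
A: Δ = 2!·8!·2!/13! = 1/38610; Racah Σ t=2..2: t=2:+1/2880 = 1/2880; ⇒ 3j(5 2 5; -2 2 0)² = 14/429, sgn -1
B: Δ = 2!·8!·2!/13! = 1/38610; Racah Σ t=0..2: t=0:+1/2304 t=1:−1/720 t=2:+1/5760 = -1/1280; ⇒ 3j(5 2 5; 1 0 -1)² = 27/1430, sgn -1
I_A²/I_B² = (14/429)/(27/1430) = 140/81

140/81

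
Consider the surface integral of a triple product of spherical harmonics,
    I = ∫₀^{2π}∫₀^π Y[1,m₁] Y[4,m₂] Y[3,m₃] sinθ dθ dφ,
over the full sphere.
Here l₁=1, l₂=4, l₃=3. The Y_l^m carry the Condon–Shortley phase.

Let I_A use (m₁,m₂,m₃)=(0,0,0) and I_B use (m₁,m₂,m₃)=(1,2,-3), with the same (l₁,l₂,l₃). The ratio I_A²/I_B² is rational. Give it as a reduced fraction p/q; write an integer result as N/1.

16/1

l's match ⇒ only the (l;m) 3-j factors differ between A and B.
A: triangle coeff Δ(1,4,3) = 1/252; Σ_t [1,1]: t=1:−1/36 = -1/36; (3j)²=4/63 [(1 4 3; 0 0 0)], sign=+1
B: triangle coeff Δ(1,4,3) = 1/252; Σ_t [0,0]: t=0:+1/1440 = 1/1440; (3j)²=1/252 [(1 4 3; 1 2 -3)], sign=+1
I_A²/I_B² = (4/63)/(1/252) = 16/1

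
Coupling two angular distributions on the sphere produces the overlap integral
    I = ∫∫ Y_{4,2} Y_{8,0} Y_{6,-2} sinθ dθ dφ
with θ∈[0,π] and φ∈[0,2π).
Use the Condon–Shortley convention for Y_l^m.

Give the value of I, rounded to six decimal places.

m-sum 0 ✓  L=18 even ✓  4≤6≤12 ✓
Π(2lᵢ+1) = 9×17×13 = 1989
triangle coeff Δ(4,8,6) = 1/23279256
Σ_t [2,4]: t=2:+1/1658880 t=3:−1/518400 t=4:+1/1658880 = -1/1382400
(3j)²=504/46189 [(4 8 6; 0 0 0)], sign=-1
Σ_t [0,2]: t=0:+1/116121600 t=1:−1/3628800 t=2:+1/1658880 = 13/38707200
(3j)²=39/3553 [(4 8 6; 2 0 -2)], sign=+1
⇒ 4πI² = 176904/742577
I = (-1)√(176904/742577/(4π)) = -0.13768707

-0.137687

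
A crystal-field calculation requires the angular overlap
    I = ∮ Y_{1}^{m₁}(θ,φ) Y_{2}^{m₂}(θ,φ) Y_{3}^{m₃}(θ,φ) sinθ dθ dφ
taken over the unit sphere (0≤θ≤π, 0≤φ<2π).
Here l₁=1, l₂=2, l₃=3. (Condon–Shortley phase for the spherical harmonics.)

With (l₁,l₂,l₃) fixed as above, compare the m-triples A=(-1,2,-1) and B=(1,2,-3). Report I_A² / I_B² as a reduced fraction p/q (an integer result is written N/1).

1/15

Shared (l₁,l₂,l₃)=(1,2,3): N and (l;000)² cancel in I_A²/I_B².
A: Δ = 0!·2!·4!/7! = 1/105; Racah Σ t=0..0: t=0:+1/48 = 1/48; ⇒ 3j(1 2 3; -1 2 -1)² = 1/105, sgn +1
B: Δ = 0!·2!·4!/7! = 1/105; Racah Σ t=0..0: t=0:+1/48 = 1/48; ⇒ 3j(1 2 3; 1 2 -3)² = 1/7, sgn +1
I_A²/I_B² = (1/105)/(1/7) = 1/15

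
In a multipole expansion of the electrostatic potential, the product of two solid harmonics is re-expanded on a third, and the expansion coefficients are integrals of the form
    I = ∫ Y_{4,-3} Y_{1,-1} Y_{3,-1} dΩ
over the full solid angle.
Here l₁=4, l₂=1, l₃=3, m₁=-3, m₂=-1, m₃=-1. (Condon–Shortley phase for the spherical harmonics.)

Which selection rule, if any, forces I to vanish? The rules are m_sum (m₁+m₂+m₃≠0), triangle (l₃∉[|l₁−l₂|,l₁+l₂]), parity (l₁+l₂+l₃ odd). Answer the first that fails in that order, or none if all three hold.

m₁+m₂+m₃ = -3 − 1 − 1 = -5  ✗
triangle: |4−1|=3 ≤ l₃=3 ≤ 4+1=5
parity: l₁+l₂+l₃ = 8 is even

m_sum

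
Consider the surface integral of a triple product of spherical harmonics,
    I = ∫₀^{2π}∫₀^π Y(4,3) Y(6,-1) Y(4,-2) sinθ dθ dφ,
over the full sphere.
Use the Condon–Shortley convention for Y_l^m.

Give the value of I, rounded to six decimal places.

m-sum 0 ✓  L=14 even ✓  2≤4≤10 ✓
Π(2lᵢ+1) = 9×13×9 = 1053
triangle coeff Δ(4,6,4) = 1/1261260
Σ_t [2,4]: t=2:+1/4608 t=3:−1/1296 t=4:+1/4608 = -7/20736
(3j)²=20/1287 [(4 6 4; 0 0 0)], sign=-1
Σ_t [0,1]: t=0:+1/86400 t=1:−1/11520 = -13/172800
(3j)²=13/660 [(4 6 4; 3 -1 -2)], sign=-1
⇒ 4πI² = 39/121
I = (+1)√(39/121/(4π)) = 0.16015286

0.160153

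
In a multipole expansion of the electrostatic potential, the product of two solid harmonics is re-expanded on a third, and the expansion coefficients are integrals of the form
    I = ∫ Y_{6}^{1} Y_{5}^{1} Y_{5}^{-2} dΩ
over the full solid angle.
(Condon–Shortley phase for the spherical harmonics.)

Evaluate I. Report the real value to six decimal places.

Rules hold: Σm=0, L=16 even, 1≤5≤11.
N = 13·11·11 = 1573
Δ = 6!·6!·4!/17! = 1/28588560
Racah Σ t=1..5: t=1:−1/345600 t=2:+1/13824 t=3:−1/5184 t=4:+1/13824 t=5:−1/345600 = -7/129600
⇒ 3j(6 5 5; 0 0 0)² = 80/7293, sgn +1
Racah Σ t=2..5: t=2:+1/41472 t=3:−1/10368 t=4:+1/23040 t=5:−1/518400 = -1/32400
⇒ 3j(6 5 5; 1 1 -2)² = 128/12155, sgn +1
4πI² = N·(3j₀)²·(3jₘ)² = 2048/11271
I = +1·√(0.181705/4π) = 0.12024827

0.120248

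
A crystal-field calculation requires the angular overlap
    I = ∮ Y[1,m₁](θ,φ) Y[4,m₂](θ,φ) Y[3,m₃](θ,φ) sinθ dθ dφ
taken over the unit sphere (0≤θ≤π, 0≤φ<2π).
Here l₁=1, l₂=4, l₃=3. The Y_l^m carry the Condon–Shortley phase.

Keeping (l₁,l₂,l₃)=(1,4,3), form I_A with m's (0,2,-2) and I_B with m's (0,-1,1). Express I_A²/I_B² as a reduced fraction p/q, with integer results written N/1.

Same 1,4,3: normalisation and zero-m 3j drop out of the ratio.
A: Δ: 2! 0! 6! / 9! → 1/252; sum: t=1:−1/120 = -1/120; 3j²(1 4 3; 0 2 -2) = Δ·Π!·Σ² = 1/21  (sign +1)
B: Δ: 2! 0! 6! / 9! → 1/252; sum: t=1:−1/48 = -1/48; 3j²(1 4 3; 0 -1 1) = Δ·Π!·Σ² = 5/84  (sign -1)
I_A²/I_B² = (1/21)/(5/84) = 4/5

4/5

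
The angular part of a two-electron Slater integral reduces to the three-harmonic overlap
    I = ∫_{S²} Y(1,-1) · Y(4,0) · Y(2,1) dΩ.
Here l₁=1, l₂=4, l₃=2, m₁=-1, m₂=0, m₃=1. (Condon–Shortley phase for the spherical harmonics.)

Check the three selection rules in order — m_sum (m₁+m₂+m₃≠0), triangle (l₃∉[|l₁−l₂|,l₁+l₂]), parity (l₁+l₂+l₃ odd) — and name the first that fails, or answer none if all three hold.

triangle

azimuthal sum: -1 + 0 + 1 = 0  ✓
3 ≤ 2 ≤ 5 (triangle on l)  ✗
L = 1 + 4 + 2 = 7 (odd)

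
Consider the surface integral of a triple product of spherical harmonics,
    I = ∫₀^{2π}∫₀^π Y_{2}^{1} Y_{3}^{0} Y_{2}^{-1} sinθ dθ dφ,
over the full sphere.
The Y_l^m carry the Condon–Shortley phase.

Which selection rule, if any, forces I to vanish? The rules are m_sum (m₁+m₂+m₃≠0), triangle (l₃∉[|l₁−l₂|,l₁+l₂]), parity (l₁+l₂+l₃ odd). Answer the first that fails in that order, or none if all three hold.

Σmᵢ = 0  ✓
l₃∈[|l₁−l₂|,l₁+l₂]=[1,5], have l₃=2  ✓
Σlᵢ = 7 ⇒ odd  ✗

parity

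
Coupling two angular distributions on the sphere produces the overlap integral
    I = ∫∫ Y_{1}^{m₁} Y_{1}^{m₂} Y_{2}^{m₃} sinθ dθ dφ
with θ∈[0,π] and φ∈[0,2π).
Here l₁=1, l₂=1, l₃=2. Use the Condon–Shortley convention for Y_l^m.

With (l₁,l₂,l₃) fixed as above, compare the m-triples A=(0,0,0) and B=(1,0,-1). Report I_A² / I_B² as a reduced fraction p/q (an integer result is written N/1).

4/3

Same 1,1,2: normalisation and zero-m 3j drop out of the ratio.
A: Δ: 0! 2! 2! / 5! → 1/30; sum: t=0:+1/1 = 1/1; 3j²(1 1 2; 0 0 0) = Δ·Π!·Σ² = 2/15  (sign +1)
B: Δ: 0! 2! 2! / 5! → 1/30; sum: t=0:+1/2 = 1/2; 3j²(1 1 2; 1 0 -1) = Δ·Π!·Σ² = 1/10  (sign -1)
I_A²/I_B² = (2/15)/(1/10) = 4/3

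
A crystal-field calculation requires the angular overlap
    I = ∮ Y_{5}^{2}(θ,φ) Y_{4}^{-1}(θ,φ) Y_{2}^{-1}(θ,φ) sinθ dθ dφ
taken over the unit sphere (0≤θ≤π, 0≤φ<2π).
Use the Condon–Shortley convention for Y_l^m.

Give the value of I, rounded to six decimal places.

Σlᵢ=11 odd — θ-integrand is odd under cosθ→−cosθ; I=0

0.000000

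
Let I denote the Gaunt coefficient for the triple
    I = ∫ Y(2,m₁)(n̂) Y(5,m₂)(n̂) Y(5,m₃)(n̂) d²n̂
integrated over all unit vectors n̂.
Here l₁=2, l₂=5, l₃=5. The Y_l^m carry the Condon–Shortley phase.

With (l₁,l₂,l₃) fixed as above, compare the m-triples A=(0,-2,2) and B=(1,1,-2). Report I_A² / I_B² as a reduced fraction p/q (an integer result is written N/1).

Same 2,5,5: normalisation and zero-m 3j drop out of the ratio.
A: Δ: 2! 2! 8! / 13! → 1/38610; sum: t=0:+1/2880 t=1:−1/1440 t=2:+1/20160 = -1/3360; 3j²(2 5 5; 0 -2 2) = Δ·Π!·Σ² = 6/715  (sign +1)
B: Δ: 2! 2! 8! / 13! → 1/38610; sum: t=0:+1/2880 t=1:−1/1440 = -1/2880; 3j²(2 5 5; 1 1 -2) = Δ·Π!·Σ² = 7/715  (sign +1)
I_A²/I_B² = (6/715)/(7/715) = 6/7

6/7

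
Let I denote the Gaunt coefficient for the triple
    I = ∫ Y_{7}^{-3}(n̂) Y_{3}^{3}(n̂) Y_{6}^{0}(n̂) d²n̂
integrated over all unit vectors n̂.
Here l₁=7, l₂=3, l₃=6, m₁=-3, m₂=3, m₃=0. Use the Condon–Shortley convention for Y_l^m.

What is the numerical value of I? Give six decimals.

m-sum 0 ✓  L=16 even ✓  4≤6≤10 ✓
Π(2lᵢ+1) = 15×7×13 = 1365
triangle coeff Δ(7,3,6) = 1/2042040
Σ_t [1,3]: t=1:−1/207360 t=2:+1/57600 t=3:−1/207360 = 1/129600
(3j)²=168/12155 [(7 3 6; 0 0 0)], sign=+1
Σ_t [4,4]: t=4:+1/829440 = 1/829440
(3j)²=225/9724 [(7 3 6; -3 3 0)], sign=+1
⇒ 4πI² = 198450/454597
I = (+1)√(198450/454597/(4π)) = 0.18638345

0.186383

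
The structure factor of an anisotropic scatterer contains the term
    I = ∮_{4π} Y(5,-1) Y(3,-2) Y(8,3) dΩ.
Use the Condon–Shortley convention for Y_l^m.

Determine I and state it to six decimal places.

-0.201784

Checks pass: Σm=0; 16 even; l₃=8∈[2,8].
(2·5+1)(2·3+1)(2·8+1) = 1309
Δ: 0! 10! 6! / 17! → 1/136136
sum: t=0:+1/518400 = 1/518400
3j²(5 3 8; 0 0 0) = Δ·Π!·Σ² = 56/2431  (sign +1)
sum: t=0:+1/2073600 = 1/2073600
3j²(5 3 8; -1 -2 3) = Δ·Π!·Σ² = 15/884  (sign -1)
combine: 4πI² = 1309·56/2431·15/884 = 1470/2873
take √, sign -1: I = -0.20178363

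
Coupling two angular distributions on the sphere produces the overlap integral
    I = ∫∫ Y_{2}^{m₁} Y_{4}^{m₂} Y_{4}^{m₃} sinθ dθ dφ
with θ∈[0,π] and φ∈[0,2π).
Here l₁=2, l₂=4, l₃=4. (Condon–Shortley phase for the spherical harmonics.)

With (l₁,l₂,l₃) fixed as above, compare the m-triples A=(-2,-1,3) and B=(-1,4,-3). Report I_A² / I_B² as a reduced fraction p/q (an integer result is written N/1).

9/14

Shared (l₁,l₂,l₃)=(2,4,4): N and (l;000)² cancel in I_A²/I_B².
A: Δ = 2!·2!·6!/11! = 1/13860; Racah Σ t=2..2: t=2:+1/480 = 1/480; ⇒ 3j(2 4 4; -2 -1 3)² = 3/110, sgn -1
B: Δ = 2!·2!·6!/11! = 1/13860; Racah Σ t=2..2: t=2:+1/1440 = 1/1440; ⇒ 3j(2 4 4; -1 4 -3)² = 7/165, sgn -1
I_A²/I_B² = (3/110)/(7/165) = 9/14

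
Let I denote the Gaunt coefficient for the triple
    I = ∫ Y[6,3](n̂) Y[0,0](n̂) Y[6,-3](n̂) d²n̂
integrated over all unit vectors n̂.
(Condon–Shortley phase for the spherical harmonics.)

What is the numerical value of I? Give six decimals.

Rules hold: Σm=0, L=12 even, 6≤6≤6.
N = 13·1·13 = 169
Δ = 0!·12!·0!/13! = 1/13
Racah Σ t=0..0: t=0:+1/518400 = 1/518400
⇒ 3j(6 0 6; 0 0 0)² = 1/13, sgn +1
Racah Σ t=0..0: t=0:+1/2177280 = 1/2177280
⇒ 3j(6 0 6; 3 0 -3)² = 1/13, sgn -1
4πI² = N·(3j₀)²·(3jₘ)² = 1/1
I = -1·√(1/4π) = -0.28209479

-0.282095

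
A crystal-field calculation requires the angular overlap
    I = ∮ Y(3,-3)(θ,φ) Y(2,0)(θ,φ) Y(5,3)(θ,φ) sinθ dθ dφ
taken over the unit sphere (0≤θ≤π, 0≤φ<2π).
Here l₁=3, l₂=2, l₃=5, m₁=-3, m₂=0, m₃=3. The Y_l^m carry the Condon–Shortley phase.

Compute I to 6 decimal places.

Rules hold: Σm=0, L=10 even, 1≤5≤5.
N = 7·5·11 = 385
Δ = 0!·6!·4!/11! = 1/2310
Racah Σ t=0..0: t=0:+1/144 = 1/144
⇒ 3j(3 2 5; 0 0 0)² = 10/231, sgn -1
Racah Σ t=0..0: t=0:+1/2880 = 1/2880
⇒ 3j(3 2 5; -3 0 3)² = 2/165, sgn +1
4πI² = N·(3j₀)²·(3jₘ)² = 20/99
I = -1·√(0.20202/4π) = -0.12679218

-0.126792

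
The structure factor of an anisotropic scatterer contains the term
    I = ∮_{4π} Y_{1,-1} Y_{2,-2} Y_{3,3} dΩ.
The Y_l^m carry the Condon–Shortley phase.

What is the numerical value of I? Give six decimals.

Checks pass: Σm=0; 6 even; l₃=3∈[1,3].
(2·1+1)(2·2+1)(2·3+1) = 105
Δ: 0! 2! 4! / 7! → 1/105
sum: t=0:+1/4 = 1/4
3j²(1 2 3; 0 0 0) = Δ·Π!·Σ² = 3/35  (sign -1)
sum: t=0:+1/48 = 1/48
3j²(1 2 3; -1 -2 3) = Δ·Π!·Σ² = 1/7  (sign +1)
combine: 4πI² = 105·3/35·1/7 = 9/7
take √, sign -1: I = -0.31986543

-0.319865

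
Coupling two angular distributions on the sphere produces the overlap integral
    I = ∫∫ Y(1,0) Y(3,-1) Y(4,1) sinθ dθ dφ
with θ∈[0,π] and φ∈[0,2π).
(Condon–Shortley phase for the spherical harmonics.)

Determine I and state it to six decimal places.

-0.238414

Checks pass: Σm=0; 8 even; l₃=4∈[2,4].
(2·1+1)(2·3+1)(2·4+1) = 189
Δ: 0! 2! 6! / 9! → 1/252
sum: t=0:+1/36 = 1/36
3j²(1 3 4; 0 0 0) = Δ·Π!·Σ² = 4/63  (sign +1)
sum: t=0:+1/48 = 1/48
3j²(1 3 4; 0 -1 1) = Δ·Π!·Σ² = 5/84  (sign -1)
combine: 4πI² = 189·4/63·5/84 = 5/7
take √, sign -1: I = -0.23841361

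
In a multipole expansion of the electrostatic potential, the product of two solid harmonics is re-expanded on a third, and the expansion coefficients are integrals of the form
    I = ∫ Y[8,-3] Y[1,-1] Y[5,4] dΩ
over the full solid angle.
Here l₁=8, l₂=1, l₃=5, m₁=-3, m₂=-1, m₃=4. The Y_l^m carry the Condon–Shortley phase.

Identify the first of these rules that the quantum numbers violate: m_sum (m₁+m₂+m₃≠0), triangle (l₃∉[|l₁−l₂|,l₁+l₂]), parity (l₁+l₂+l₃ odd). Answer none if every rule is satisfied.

triangle

Σmᵢ = 0  ✓
l₃∈[|l₁−l₂|,l₁+l₂]=[7,9], have l₃=5  ✗
Σlᵢ = 14 ⇒ even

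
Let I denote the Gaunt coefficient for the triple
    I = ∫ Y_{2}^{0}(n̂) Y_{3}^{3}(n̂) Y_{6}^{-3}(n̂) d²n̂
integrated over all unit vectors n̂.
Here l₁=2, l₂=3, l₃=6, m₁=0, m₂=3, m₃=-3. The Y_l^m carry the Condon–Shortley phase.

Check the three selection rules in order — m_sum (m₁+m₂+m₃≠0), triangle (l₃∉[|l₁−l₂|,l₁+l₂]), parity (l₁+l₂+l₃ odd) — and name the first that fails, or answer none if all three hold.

m₁+m₂+m₃ = 0 + 3 − 3 = 0  ✓
triangle: |2−3|=1 ≤ l₃=6 ≤ 2+3=5  ✗
parity: l₁+l₂+l₃ = 11 is odd

triangle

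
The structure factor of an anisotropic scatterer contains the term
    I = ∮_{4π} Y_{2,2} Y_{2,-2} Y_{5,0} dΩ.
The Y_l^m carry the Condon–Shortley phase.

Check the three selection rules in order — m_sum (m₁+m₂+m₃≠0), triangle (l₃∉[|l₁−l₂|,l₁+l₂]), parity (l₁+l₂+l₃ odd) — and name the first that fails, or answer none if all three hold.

triangle

azimuthal sum: 2 − 2 + 0 = 0  ✓
0 ≤ 5 ≤ 4 (triangle on l)  ✗
L = 2 + 2 + 5 = 9 (odd)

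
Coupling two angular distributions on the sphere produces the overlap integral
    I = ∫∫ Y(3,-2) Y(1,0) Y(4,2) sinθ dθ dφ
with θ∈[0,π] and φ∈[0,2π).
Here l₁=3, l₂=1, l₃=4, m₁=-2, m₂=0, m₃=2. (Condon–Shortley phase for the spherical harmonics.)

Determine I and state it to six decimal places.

Checks pass: Σm=0; 8 even; l₃=4∈[2,4].
(2·3+1)(2·1+1)(2·4+1) = 189
Δ: 0! 6! 2! / 9! → 1/252
sum: t=0:+1/36 = 1/36
3j²(3 1 4; 0 0 0) = Δ·Π!·Σ² = 4/63  (sign +1)
sum: t=0:+1/120 = 1/120
3j²(3 1 4; -2 0 2) = Δ·Π!·Σ² = 1/21  (sign +1)
combine: 4πI² = 189·4/63·1/21 = 4/7
take √, sign +1: I = 0.21324362

0.213244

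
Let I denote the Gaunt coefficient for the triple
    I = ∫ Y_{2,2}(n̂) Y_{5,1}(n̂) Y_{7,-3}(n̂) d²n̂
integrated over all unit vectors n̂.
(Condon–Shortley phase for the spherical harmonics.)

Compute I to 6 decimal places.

-0.164220

Rules hold: Σm=0, L=14 even, 3≤7≤7.
N = 5·11·15 = 825
Δ = 0!·4!·10!/15! = 1/15015
Racah Σ t=0..0: t=0:+1/57600 = 1/57600
⇒ 3j(2 5 7; 0 0 0)² = 21/715, sgn -1
Racah Σ t=0..0: t=0:+1/414720 = 1/414720
⇒ 3j(2 5 7; 2 1 -3)² = 2/143, sgn +1
4πI² = N·(3j₀)²·(3jₘ)² = 630/1859
I = -1·√(0.338892/4π) = -0.16421985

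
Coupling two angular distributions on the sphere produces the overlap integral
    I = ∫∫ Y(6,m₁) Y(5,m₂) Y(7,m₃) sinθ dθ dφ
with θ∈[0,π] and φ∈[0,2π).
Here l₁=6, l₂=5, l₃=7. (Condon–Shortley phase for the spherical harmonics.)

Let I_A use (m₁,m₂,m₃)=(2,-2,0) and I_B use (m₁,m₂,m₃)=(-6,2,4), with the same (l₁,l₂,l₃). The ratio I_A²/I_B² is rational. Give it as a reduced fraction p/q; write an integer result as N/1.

l's match ⇒ only the (l;m) 3-j factors differ between A and B.
A: triangle coeff Δ(6,5,7) = 1/174594420; Σ_t [0,3]: t=0:+1/497664 t=1:−1/207360 t=2:+1/691200 t=3:−1/21772800 = -41/29030400; (3j)²=11767/1385670 [(6 5 7; 2 -2 0)], sign=+1
B: triangle coeff Δ(6,5,7) = 1/174594420; Σ_t [4,4]: t=4:+1/34836480 = 1/34836480; (3j)²=275/16796 [(6 5 7; -6 2 4)], sign=-1
I_A²/I_B² = (11767/1385670)/(275/16796) = 23534/45375

23534/45375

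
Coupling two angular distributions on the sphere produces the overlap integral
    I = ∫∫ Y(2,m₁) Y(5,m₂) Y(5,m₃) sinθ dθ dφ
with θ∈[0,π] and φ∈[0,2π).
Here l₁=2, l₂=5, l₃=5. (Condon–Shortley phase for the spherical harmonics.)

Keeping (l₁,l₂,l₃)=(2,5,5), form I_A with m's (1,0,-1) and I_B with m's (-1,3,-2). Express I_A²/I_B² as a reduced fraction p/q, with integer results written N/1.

l's match ⇒ only the (l;m) 3-j factors differ between A and B.
A: triangle coeff Δ(2,5,5) = 1/38610; Σ_t [0,1]: t=0:+1/1440 t=1:−1/1152 = -1/5760; (3j)²=1/858 [(2 5 5; 1 0 -1)], sign=-1
B: triangle coeff Δ(2,5,5) = 1/38610; Σ_t [1,2]: t=1:−1/10080 t=2:+1/2880 = 1/4032; (3j)²=10/429 [(2 5 5; -1 3 -2)], sign=-1
I_A²/I_B² = (1/858)/(10/429) = 1/20

1/20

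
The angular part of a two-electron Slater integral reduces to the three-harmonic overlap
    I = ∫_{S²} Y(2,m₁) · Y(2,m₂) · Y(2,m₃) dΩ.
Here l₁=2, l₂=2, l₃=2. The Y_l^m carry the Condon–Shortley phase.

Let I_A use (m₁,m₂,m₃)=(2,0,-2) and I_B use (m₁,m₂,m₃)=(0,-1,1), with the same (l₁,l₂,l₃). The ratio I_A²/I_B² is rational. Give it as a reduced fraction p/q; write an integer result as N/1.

Same 2,2,2: normalisation and zero-m 3j drop out of the ratio.
A: Δ: 2! 2! 2! / 7! → 1/630; sum: t=0:+1/8 = 1/8; 3j²(2 2 2; 2 0 -2) = Δ·Π!·Σ² = 2/35  (sign +1)
B: Δ: 2! 2! 2! / 7! → 1/630; sum: t=0:+1/4 t=1:−1/2 = -1/4; 3j²(2 2 2; 0 -1 1) = Δ·Π!·Σ² = 1/70  (sign +1)
I_A²/I_B² = (2/35)/(1/70) = 4/1

4/1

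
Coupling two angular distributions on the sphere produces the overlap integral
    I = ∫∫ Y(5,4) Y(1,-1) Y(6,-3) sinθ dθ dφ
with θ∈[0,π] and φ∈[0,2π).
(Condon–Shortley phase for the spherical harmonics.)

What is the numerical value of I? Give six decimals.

Checks pass: Σm=0; 12 even; l₃=6∈[4,6].
(2·5+1)(2·1+1)(2·6+1) = 429
Δ: 0! 10! 2! / 13! → 1/858
sum: t=0:+1/14400 = 1/14400
3j²(5 1 6; 0 0 0) = Δ·Π!·Σ² = 6/143  (sign +1)
sum: t=0:+1/725760 = 1/725760
3j²(5 1 6; 4 -1 -3) = Δ·Π!·Σ² = 1/286  (sign -1)
combine: 4πI² = 429·6/143·1/286 = 9/143
take √, sign -1: I = -0.07076985

-0.070770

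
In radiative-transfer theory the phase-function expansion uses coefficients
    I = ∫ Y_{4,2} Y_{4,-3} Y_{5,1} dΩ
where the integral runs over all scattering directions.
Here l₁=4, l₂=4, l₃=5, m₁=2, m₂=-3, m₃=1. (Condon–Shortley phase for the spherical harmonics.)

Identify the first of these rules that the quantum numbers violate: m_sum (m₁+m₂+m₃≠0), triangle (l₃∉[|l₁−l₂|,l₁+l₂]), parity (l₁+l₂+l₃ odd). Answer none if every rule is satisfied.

Σmᵢ = 0  ✓
l₃∈[|l₁−l₂|,l₁+l₂]=[0,8], have l₃=5  ✓
Σlᵢ = 13 ⇒ odd  ✗

parity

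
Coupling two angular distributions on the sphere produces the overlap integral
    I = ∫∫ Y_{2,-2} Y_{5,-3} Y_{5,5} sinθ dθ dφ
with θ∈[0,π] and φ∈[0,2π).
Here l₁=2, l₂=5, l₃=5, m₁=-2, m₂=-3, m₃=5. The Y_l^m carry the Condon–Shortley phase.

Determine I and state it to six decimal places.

0.088588

m-sum 0 ✓  L=12 even ✓  3≤5≤7 ✓
Π(2lᵢ+1) = 5×11×11 = 605
triangle coeff Δ(2,5,5) = 1/38610
Σ_t [0,2]: t=0:+1/2880 t=1:−1/576 t=2:+1/2880 = -1/960
(3j)²=10/429 [(2 5 5; 0 0 0)], sign=+1
Σ_t [2,2]: t=2:+1/161280 = 1/161280
(3j)²=1/143 [(2 5 5; -2 -3 5)], sign=+1
⇒ 4πI² = 50/507
I = (+1)√(50/507/(4π)) = 0.08858824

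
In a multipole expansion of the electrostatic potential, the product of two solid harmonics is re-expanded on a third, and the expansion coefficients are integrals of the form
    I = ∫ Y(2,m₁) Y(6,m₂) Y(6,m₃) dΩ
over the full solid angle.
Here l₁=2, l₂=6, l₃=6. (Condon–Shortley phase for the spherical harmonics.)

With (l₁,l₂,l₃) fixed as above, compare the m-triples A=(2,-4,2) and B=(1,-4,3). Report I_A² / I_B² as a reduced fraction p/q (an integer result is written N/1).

Shared (l₁,l₂,l₃)=(2,6,6): N and (l;000)² cancel in I_A²/I_B².
A: Δ = 2!·2!·10!/15! = 1/90090; Racah Σ t=0..0: t=0:+1/322560 = 1/322560; ⇒ 3j(2 6 6; 2 -4 2)² = 18/1001, sgn +1
B: Δ = 2!·2!·10!/15! = 1/90090; Racah Σ t=0..1: t=0:+1/161280 t=1:−1/725760 = 1/207360; ⇒ 3j(2 6 6; 1 -4 3)² = 7/286, sgn -1
I_A²/I_B² = (18/1001)/(7/286) = 36/49

36/49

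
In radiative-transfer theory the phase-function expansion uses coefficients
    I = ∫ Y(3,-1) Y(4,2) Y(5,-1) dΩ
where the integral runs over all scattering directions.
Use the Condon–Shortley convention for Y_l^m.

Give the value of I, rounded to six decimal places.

0.106335

Checks pass: Σm=0; 12 even; l₃=5∈[1,7].
(2·3+1)(2·4+1)(2·5+1) = 693
Δ: 2! 4! 6! / 13! → 1/180180
sum: t=0:+1/576 t=1:−1/144 t=2:+1/576 = -1/288
3j²(3 4 5; 0 0 0) = Δ·Π!·Σ² = 20/1001  (sign +1)
sum: t=0:+1/34560 t=1:−1/720 t=2:+1/384 = 43/34560
3j²(3 4 5; -1 2 -1) = Δ·Π!·Σ² = 1849/180180  (sign +1)
combine: 4πI² = 693·20/1001·1849/180180 = 1849/13013
take √, sign +1: I = 0.10633465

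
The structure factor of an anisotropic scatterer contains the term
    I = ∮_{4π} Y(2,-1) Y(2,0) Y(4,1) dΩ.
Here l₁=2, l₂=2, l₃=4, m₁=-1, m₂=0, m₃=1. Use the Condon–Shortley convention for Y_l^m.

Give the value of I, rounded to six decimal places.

Checks pass: Σm=0; 8 even; l₃=4∈[0,4].
(2·2+1)(2·2+1)(2·4+1) = 225
Δ: 0! 4! 4! / 9! → 1/630
sum: t=0:+1/16 = 1/16
3j²(2 2 4; 0 0 0) = Δ·Π!·Σ² = 2/35  (sign +1)
sum: t=0:+1/24 = 1/24
3j²(2 2 4; -1 0 1) = Δ·Π!·Σ² = 1/21  (sign -1)
combine: 4πI² = 225·2/35·1/21 = 30/49
take √, sign -1: I = -0.22072812

-0.220728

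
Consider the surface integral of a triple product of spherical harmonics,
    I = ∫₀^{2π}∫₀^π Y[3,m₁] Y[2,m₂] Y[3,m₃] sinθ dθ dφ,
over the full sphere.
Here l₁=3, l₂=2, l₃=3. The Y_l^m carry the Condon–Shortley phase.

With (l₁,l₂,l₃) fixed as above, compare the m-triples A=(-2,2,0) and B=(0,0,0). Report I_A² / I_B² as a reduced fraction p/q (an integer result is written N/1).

l's match ⇒ only the (l;m) 3-j factors differ between A and B.
A: triangle coeff Δ(3,2,3) = 1/3780; Σ_t [2,2]: t=2:+1/24 = 1/24; (3j)²=1/21 [(3 2 3; -2 2 0)], sign=-1
B: triangle coeff Δ(3,2,3) = 1/3780; Σ_t [0,2]: t=0:+1/24 t=1:−1/4 t=2:+1/24 = -1/6; (3j)²=4/105 [(3 2 3; 0 0 0)], sign=+1
I_A²/I_B² = (1/21)/(4/105) = 5/4

5/4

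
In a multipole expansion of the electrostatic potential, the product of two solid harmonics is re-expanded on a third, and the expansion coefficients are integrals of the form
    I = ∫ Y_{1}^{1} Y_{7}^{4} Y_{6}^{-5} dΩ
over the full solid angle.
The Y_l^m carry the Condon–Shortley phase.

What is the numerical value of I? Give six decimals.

m-sum 0 ✓  L=14 even ✓  6≤6≤8 ✓
Π(2lᵢ+1) = 3×15×13 = 585
triangle coeff Δ(1,7,6) = 1/1365
Σ_t [1,1]: t=1:−1/518400 = -1/518400
(3j)²=7/195 [(1 7 6; 0 0 0)], sign=-1
Σ_t [0,0]: t=0:+1/79833600 = 1/79833600
(3j)²=1/455 [(1 7 6; 1 4 -5)], sign=-1
⇒ 4πI² = 3/65
I = (+1)√(3/65/(4π)) = 0.06060368

0.060604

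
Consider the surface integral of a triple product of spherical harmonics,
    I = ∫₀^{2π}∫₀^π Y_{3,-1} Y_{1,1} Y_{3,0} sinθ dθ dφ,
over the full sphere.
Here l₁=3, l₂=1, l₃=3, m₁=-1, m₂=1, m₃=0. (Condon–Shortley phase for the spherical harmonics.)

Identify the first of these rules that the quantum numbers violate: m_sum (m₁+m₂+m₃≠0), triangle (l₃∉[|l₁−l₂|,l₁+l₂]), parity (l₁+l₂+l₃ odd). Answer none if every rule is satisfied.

Σmᵢ = 0  ✓
l₃∈[|l₁−l₂|,l₁+l₂]=[2,4], have l₃=3  ✓
Σlᵢ = 7 ⇒ odd  ✗

parity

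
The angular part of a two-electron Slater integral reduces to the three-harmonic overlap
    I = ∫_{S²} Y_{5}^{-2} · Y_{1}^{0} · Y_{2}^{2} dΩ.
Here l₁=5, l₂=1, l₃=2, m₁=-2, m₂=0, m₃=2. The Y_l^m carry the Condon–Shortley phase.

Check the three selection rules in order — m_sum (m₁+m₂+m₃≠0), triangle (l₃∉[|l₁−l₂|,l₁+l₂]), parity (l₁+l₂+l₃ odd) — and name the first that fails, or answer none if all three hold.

triangle

azimuthal sum: -2 + 0 + 2 = 0  ✓
4 ≤ 2 ≤ 6 (triangle on l)  ✗
L = 5 + 1 + 2 = 8 (even)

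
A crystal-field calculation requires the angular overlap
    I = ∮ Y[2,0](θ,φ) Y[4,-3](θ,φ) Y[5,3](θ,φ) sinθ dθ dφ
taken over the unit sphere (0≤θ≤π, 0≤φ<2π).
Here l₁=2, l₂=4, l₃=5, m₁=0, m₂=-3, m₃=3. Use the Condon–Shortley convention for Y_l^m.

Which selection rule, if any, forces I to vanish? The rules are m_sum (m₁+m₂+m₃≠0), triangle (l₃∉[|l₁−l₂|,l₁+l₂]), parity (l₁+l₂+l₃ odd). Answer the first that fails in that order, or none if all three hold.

parity

m₁+m₂+m₃ = 0 − 3 + 3 = 0  ✓
triangle: |2−4|=2 ≤ l₃=5 ≤ 2+4=6  ✓
parity: l₁+l₂+l₃ = 11 is odd  ✗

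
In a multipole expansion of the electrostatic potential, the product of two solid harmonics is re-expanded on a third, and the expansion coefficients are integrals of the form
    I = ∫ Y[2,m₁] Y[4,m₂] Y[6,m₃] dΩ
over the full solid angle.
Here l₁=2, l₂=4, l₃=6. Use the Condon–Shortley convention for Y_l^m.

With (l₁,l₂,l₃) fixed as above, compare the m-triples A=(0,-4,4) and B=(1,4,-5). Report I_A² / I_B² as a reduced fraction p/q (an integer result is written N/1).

l's match ⇒ only the (l;m) 3-j factors differ between A and B.
A: triangle coeff Δ(2,4,6) = 1/6435; Σ_t [0,0]: t=0:+1/161280 = 1/161280; (3j)²=1/143 [(2 4 6; 0 -4 4)], sign=+1
B: triangle coeff Δ(2,4,6) = 1/6435; Σ_t [0,0]: t=0:+1/241920 = 1/241920; (3j)²=1/39 [(2 4 6; 1 4 -5)], sign=-1
I_A²/I_B² = (1/143)/(1/39) = 3/11

3/11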